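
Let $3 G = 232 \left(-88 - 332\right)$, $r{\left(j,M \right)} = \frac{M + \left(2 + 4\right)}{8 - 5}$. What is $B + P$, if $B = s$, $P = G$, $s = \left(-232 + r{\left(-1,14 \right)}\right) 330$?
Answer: $-106840$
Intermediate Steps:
$r{\left(j,M \right)} = 2 + \frac{M}{3}$ ($r{\left(j,M \right)} = \frac{M + 6}{3} = \left(6 + M\right) \frac{1}{3} = 2 + \frac{M}{3}$)
$s = -74360$ ($s = \left(-232 + \left(2 + \frac{1}{3} \cdot 14\right)\right) 330 = \left(-232 + \left(2 + \frac{14}{3}\right)\right) 330 = \left(-232 + \frac{20}{3}\right) 330 = \left(- \frac{676}{3}\right) 330 = -74360$)
$G = -32480$ ($G = \frac{232 \left(-88 - 332\right)}{3} = \frac{232 \left(-420\right)}{3} = \frac{1}{3} \left(-97440\right) = -32480$)
$P = -32480$
$B = -74360$
$B + P = -74360 - 32480 = -106840$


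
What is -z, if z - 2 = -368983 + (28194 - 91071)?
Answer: 431858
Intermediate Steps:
z = -431858 (z = 2 + (-368983 + (28194 - 91071)) = 2 + (-368983 - 62877) = 2 - 431860 = -431858)
-z = -1*(-431858) = 431858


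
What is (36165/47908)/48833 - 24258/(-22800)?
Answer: 2364675252913/2222516795800 ≈ 1.0640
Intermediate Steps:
(36165/47908)/48833 - 24258/(-22800) = (36165*(1/47908))*(1/48833) - 24258*(-1/22800) = (36165/47908)*(1/48833) + 4043/3800 = 36165/2339491364 + 4043/3800 = 2364675252913/2222516795800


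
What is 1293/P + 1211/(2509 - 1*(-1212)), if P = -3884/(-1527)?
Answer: 7351486855/14452364 ≈ 508.67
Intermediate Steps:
P = 3884/1527 (P = -3884*(-1/1527) = 3884/1527 ≈ 2.5435)
1293/P + 1211/(2509 - 1*(-1212)) = 1293/(3884/1527) + 1211/(2509 - 1*(-1212)) = 1293*(1527/3884) + 1211/(2509 + 1212) = 1974411/3884 + 1211/3721 = 7351486855/14452364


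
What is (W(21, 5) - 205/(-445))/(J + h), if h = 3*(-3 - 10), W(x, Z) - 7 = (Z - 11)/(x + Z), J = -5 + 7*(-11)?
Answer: -8365/139997 ≈ -0.059751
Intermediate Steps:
J = -82 (J = -5 - 77 = -82)
W(x, Z) = 7 + (-11 + Z)/(Z + x) (W(x, Z) = 7 + (Z - 11)/(x + Z) = 7 + (-11 + Z)/(Z + x))
h = -39 (h = 3*(-13) = -39)
(W(21, 5) - 205/(-445))/(J + h) = ((-11 + 7*21 + 8*5)/(5 + 21) - 205/(-445))/(-82 - 39) = ((-11 + 147 + 40)/26 - 205*(-1/445))/(-121) = ((1/26)*176 + 41/89)*(-1/121) = (88/13 + 41/89)*(-1/121) = (8365/1157)*(-1/121) = -8365/139997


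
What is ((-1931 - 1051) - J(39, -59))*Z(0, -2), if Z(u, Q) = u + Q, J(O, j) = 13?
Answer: 5990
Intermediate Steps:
Z(u, Q) = Q + u
((-1931 - 1051) - J(39, -59))*Z(0, -2) = ((-1931 - 1051) - 1*13)*(-2 + 0) = (-2982 - 13)*(-2) = -2995*(-2) = 5990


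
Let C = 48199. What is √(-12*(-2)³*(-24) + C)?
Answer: √45895 ≈ 214.23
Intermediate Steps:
√(-12*(-2)³*(-24) + C) = √(-12*(-2)³*(-24) + 48199) = √(-12*(-8)*(-24) + 48199) = √(96*(-24) + 48199) = √(-2304 + 48199) = √45895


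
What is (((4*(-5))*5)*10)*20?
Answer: -20000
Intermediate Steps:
(((4*(-5))*5)*10)*20 = (-20*5*10)*20 = -100*10*20 = -1000*20 = -20000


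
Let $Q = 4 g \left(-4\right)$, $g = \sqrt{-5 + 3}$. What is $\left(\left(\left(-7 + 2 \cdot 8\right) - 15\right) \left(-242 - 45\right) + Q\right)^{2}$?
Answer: $2964772 - 55104 i \sqrt{2} \approx 2.9648 \cdot 10^{6} - 77929.0 i$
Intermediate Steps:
$g = i \sqrt{2}$ ($g = \sqrt{-2} = i \sqrt{2} \approx 1.4142 i$)
$Q = - 16 i \sqrt{2}$ ($Q = 4 i \sqrt{2} \left(-4\right) = - 16 i \sqrt{2} \approx - 22.627 i$)
$\left(\left(\left(-7 + 2 \cdot 8\right) - 15\right) \left(-242 - 45\right) + Q\right)^{2} = \left(\left(\left(-7 + 2 \cdot 8\right) - 15\right) \left(-242 - 45\right) - 16 i \sqrt{2}\right)^{2} = \left(\left(\left(-7 + 16\right) - 15\right) \left(-287\right) - 16 i \sqrt{2}\right)^{2} = \left(\left(9 - 15\right) \left(-287\right) - 16 i \sqrt{2}\right)^{2} = \left(\left(-6\right) \left(-287\right) - 16 i \sqrt{2}\right)^{2} = \left(1722 - 16 i \sqrt{2}\right)^{2}$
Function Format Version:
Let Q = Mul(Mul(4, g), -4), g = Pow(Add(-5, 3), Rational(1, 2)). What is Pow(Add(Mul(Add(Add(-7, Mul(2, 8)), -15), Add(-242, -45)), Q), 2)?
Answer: Add(2964772, Mul(-55104, I, Pow(2, Rational(1, 2)))) ≈ Add(2.9648e+6, Mul(-77929., I))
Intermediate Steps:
g = Mul(I, Pow(2, Rational(1, 2))) (g = Pow(-2, Rational(1, 2)) = Mul(I, Pow(2, Rational(1, 2))) ≈ Mul(1.4142, I))
Q = Mul(-16, I, Pow(2, Rational(1, 2))) (Q = Mul(Mul(4, Mul(I, Pow(2, Rational(1, 2)))), -4) = Mul(Mul(4, I, Pow(2, Rational(1, 2))), -4) = Mul(-16, I, Pow(2, Rational(1, 2))) ≈ Mul(-22.627, I))
Pow(Add(Mul(Add(Add(-7, Mul(2, 8)), -15), Add(-242, -45)), Q), 2) = Pow(Add(Mul(Add(Add(-7, Mul(2, 8)), -15), Add(-242, -45)), Mul(-16, I, Pow(2, Rational(1, 2)))), 2) = Pow(Add(Mul(Add(Add(-7, 16), -15), -287), Mul(-16, I, Pow(2, Rational(1, 2)))), 2) = Pow(Add(Mul(Add(9, -15), -287), Mul(-16, I, Pow(2, Rational(1, 2)))), 2) = Pow(Add(Mul(-6, -287), Mul(-16, I, Pow(2, Rational(1, 2)))), 2) = Pow(Add(1722, Mul(-16, I, Pow(2, Rational(1, 2)))), 2)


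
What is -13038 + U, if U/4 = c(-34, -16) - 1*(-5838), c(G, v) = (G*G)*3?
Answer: 24186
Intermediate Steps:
c(G, v) = 3*G² (c(G, v) = G²*3 = 3*G²)
U = 37224 (U = 4*(3*(-34)² - 1*(-5838)) = 4*(3*1156 + 5838) = 4*(3468 + 5838) = 4*9306 = 37224)
-13038 + U = -13038 + 37224 = 24186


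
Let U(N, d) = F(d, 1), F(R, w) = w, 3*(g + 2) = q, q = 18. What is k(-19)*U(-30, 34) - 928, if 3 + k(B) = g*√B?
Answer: -931 + 4*I*√19 ≈ -931.0 + 17.436*I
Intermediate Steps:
g = 4 (g = -2 + (⅓)*18 = -2 + 6 = 4)
U(N, d) = 1
k(B) = -3 + 4*√B
k(-19)*U(-30, 34) - 928 = (-3 + 4*√(-19))*1 - 928 = (-3 + 4*(I*√19))*1 - 928 = (-3 + 4*I*√19)*1 - 928 = (-3 + 4*I*√19) - 928 = -931 + 4*I*√19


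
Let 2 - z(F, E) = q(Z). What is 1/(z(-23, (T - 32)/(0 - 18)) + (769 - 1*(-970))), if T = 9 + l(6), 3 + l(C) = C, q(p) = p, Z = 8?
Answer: 1/1733 ≈ 0.00057703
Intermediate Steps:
l(C) = -3 + C
T = 12 (T = 9 + (-3 + 6) = 9 + 3 = 12)
z(F, E) = -6 (z(F, E) = 2 - 1*8 = 2 - 8 = -6)
1/(z(-23, (T - 32)/(0 - 18)) + (769 - 1*(-970))) = 1/(-6 + (769 - 1*(-970))) = 1/(-6 + (769 + 970)) = 1/(-6 + 1739) = 1/1733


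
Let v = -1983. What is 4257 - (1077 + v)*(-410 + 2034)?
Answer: 1475601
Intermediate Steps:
4257 - (1077 + v)*(-410 + 2034) = 4257 - (1077 - 1983)*(-410 + 2034) = 4257 - (-906)*1624 = 4257 - 1*(-1471344) = 4257 + 1471344 = 1475601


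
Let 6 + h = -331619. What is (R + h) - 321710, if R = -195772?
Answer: -849107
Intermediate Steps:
h = -331625 (h = -6 - 331619 = -331625)
(R + h) - 321710 = (-195772 - 331625) - 321710 = -527397 - 321710 = -849107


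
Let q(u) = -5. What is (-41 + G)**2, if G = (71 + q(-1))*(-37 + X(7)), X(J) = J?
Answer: 4084441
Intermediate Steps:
G = -1980 (G = (71 - 5)*(-37 + 7) = 66*(-30) = -1980)
(-41 + G)**2 = (-41 - 1980)**2 = (-2021)**2 = 4084441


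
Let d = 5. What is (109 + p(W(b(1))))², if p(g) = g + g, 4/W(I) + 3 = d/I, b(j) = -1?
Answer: 11664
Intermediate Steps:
W(I) = 4/(-3 + 5/I)
p(g) = 2*g
(109 + p(W(b(1))))² = (109 + 2*(-4*(-1)/(-5 + 3*(-1))))² = (109 + 2*(-4*(-1)/(-5 - 3)))² = (109 + 2*(-4*(-1)/(-8)))² = (109 + 2*(-4*(-1)*(-⅛)))² = (109 + 2*(-½))² = (109 - 1)² = 108² = 11664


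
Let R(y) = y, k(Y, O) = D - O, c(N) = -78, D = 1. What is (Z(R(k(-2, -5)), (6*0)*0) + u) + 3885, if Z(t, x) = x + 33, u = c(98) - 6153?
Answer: -2313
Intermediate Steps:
u = -6231 (u = -78 - 6153 = -6231)
k(Y, O) = 1 - O
Z(t, x) = 33 + x
(Z(R(k(-2, -5)), (6*0)*0) + u) + 3885 = ((33 + (6*0)*0) - 6231) + 3885 = ((33 + 0*0) - 6231) + 3885 = ((33 + 0) - 6231) + 3885 = (33 - 6231) + 3885 = -6198 + 3885 = -2313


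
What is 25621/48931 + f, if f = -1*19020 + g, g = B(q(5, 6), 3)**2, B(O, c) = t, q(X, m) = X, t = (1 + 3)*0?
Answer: -930641999/48931 ≈ -19019.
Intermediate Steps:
t = 0 (t = 4*0 = 0)
B(O, c) = 0
g = 0 (g = 0**2 = 0)
f = -19020 (f = -1*19020 + 0 = -19020 + 0 = -19020)
25621/48931 + f = 25621/48931 - 19020 = -930641999/48931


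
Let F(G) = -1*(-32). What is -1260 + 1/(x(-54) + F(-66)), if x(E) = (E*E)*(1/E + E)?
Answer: -198432361/157486 ≈ -1260.0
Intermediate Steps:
x(E) = E**2*(E + 1/E)
F(G) = 32
-1260 + 1/(x(-54) + F(-66)) = -1260 + 1/((-54 + (-54)**3) + 32) = -1260 + 1/((-54 - 157464) + 32) = -1260 + 1/(-157518 + 32) = -1260 + 1/(-157486) = -1260 - 1/157486 = -198432361/157486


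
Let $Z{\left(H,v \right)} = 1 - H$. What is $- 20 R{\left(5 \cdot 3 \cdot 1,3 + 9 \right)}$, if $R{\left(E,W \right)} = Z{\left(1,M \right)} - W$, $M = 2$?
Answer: $240$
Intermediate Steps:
$R{\left(E,W \right)} = - W$ ($R{\left(E,W \right)} = \left(1 - 1\right) - W = 0 - W = - W$)
$- 20 R{\left(5 \cdot 3 \cdot 1,3 + 9 \right)} = - 20 \left(- (3 + 9)\right) = - 20 \left(\left(-1\right) 12\right) = \left(-20\right) \left(-12\right) = 240$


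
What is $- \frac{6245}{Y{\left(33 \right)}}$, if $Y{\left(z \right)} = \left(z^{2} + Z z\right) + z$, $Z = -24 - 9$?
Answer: $- \frac{6245}{33} \approx -189.24$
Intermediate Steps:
$Z = -33$
$Y{\left(z \right)} = z^{2} - 32 z$ ($Y{\left(z \right)} = \left(z^{2} - 33 z\right) + z = z^{2} - 32 z$)
$- \frac{6245}{Y{\left(33 \right)}} = - \frac{6245}{33 \left(-32 + 33\right)} = - \frac{6245}{33 \cdot 1} = - \frac{6245}{33}$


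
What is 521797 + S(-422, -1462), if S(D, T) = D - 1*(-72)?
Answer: 521447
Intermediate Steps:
S(D, T) = 72 + D (S(D, T) = D + 72 = 72 + D)
521797 + S(-422, -1462) = 521797 + (72 - 422) = 521797 - 350 = 521447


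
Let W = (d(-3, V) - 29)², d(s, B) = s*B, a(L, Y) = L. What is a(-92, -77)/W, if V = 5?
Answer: -23/484 ≈ -0.047521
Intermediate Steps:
d(s, B) = B*s
W = 1936 (W = (5*(-3) - 29)² = (-15 - 29)² = (-44)² = 1936)
a(-92, -77)/W = -92/1936 = -92*1/1936 = -23/484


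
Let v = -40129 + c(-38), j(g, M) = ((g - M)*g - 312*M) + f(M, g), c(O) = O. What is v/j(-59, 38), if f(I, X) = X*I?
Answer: 40167/8375 ≈ 4.7961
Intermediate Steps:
f(I, X) = I*X
j(g, M) = -312*M + M*g + g*(g - M) (j(g, M) = ((g - M)*g - 312*M) + M*g = (g*(g - M) - 312*M) + M*g = (-312*M + g*(g - M)) + M*g = -312*M + M*g + g*(g - M))
v = -40167 (v = -40129 - 38 = -40167)
v/j(-59, 38) = -40167/((-59)² - 312*38) = -40167/(3481 - 11856) = -40167/(-8375) = -40167*(-1/8375) = 40167/8375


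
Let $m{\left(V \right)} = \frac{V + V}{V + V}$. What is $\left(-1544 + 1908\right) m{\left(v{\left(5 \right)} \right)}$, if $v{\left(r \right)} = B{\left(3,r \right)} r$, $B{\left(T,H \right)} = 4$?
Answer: $364$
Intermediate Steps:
$v{\left(r \right)} = 4 r$
$m{\left(V \right)} = 1$ ($m{\left(V \right)} = \frac{2 V}{2 V} = 2 V \frac{1}{2 V} = 1$)
$\left(-1544 + 1908\right) m{\left(v{\left(5 \right)} \right)} = \left(-1544 + 1908\right) 1 = 364 \cdot 1 = 364$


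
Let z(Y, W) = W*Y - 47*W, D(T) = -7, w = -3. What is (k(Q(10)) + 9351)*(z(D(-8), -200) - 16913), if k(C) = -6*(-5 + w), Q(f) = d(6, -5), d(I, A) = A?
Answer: -57456087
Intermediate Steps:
Q(f) = -5
k(C) = 48 (k(C) = -6*(-5 - 3) = -6*(-8) = 48)
z(Y, W) = -47*W + W*Y
(k(Q(10)) + 9351)*(z(D(-8), -200) - 16913) = (48 + 9351)*(-200*(-47 - 7) - 16913) = 9399*(-200*(-54) - 16913) = 9399*(10800 - 16913) = 9399*(-6113) = -57456087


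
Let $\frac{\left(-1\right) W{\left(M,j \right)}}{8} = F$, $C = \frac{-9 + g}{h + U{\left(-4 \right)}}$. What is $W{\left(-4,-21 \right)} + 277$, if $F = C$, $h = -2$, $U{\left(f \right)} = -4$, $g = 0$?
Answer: $265$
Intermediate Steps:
$C = \frac{3}{2}$ ($C = \frac{-9 + 0}{-2 - 4} = - \frac{9}{-6} = \left(-9\right) \left(- \frac{1}{6}\right) = \frac{3}{2} \approx 1.5$)
$F = \frac{3}{2} \approx 1.5$
$W{\left(M,j \right)} = -12$ ($W{\left(M,j \right)} = \left(-8\right) \frac{3}{2} = -12$)
$W{\left(-4,-21 \right)} + 277 = -12 + 277 = 265$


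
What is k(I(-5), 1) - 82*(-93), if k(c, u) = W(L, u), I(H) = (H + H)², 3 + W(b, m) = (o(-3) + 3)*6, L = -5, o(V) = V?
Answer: 7623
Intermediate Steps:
W(b, m) = -3 (W(b, m) = -3 + (-3 + 3)*6 = -3 + 0*6 = -3 + 0 = -3)
I(H) = 4*H² (I(H) = (2*H)² = 4*H²)
k(c, u) = -3
k(I(-5), 1) - 82*(-93) = -3 - 82*(-93) = -3 + 7626 = 7623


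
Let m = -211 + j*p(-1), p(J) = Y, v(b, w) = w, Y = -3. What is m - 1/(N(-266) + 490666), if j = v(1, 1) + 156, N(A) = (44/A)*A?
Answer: -334664221/490710 ≈ -682.00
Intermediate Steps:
p(J) = -3
N(A) = 44
j = 157 (j = 1 + 156 = 157)
m = -682 (m = -211 + 157*(-3) = -211 - 471 = -682)
m - 1/(N(-266) + 490666) = -682 - 1/(44 + 490666) = -682 - 1/490710 = -334664221/490710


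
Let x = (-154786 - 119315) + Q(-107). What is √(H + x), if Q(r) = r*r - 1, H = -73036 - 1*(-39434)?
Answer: I*√296255 ≈ 544.29*I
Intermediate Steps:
H = -33602 (H = -73036 + 39434 = -33602)
Q(r) = -1 + r² (Q(r) = r² - 1 = -1 + r²)
x = -262653 (x = (-154786 - 119315) + (-1 + (-107)²) = -274101 + (-1 + 11449) = -274101 + 11448 = -262653)
√(H + x) = √(-33602 - 262653) = √(-296255) = I*√296255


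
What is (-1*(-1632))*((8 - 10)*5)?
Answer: -16320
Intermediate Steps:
(-1*(-1632))*((8 - 10)*5) = 1632*(-2*5) = 1632*(-10) = -16320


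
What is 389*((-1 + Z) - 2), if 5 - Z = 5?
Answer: -1167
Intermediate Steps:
Z = 0 (Z = 5 - 1*5 = 5 - 5 = 0)
389*((-1 + Z) - 2) = 389*((-1 + 0) - 2) = 389*(-1 - 2) = 389*(-3) = -1167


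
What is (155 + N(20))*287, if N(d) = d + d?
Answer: 55965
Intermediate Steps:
N(d) = 2*d
(155 + N(20))*287 = (155 + 2*20)*287 = (155 + 40)*287 = 195*287 = 55965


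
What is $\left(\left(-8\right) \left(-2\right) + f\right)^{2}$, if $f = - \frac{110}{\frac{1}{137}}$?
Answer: $226622916$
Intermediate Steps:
$f = -15070$ ($f = - 110 \frac{1}{\frac{1}{137}} = \left(-110\right) 137 = -15070$)
$\left(\left(-8\right) \left(-2\right) + f\right)^{2} = \left(\left(-8\right) \left(-2\right) - 15070\right)^{2} = \left(16 - 15070\right)^{2} = \left(-15054\right)^{2} = 226622916$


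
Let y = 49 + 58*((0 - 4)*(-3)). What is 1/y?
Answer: 1/745 ≈ 0.0013423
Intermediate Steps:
y = 745 (y = 49 + 58*(-4*(-3)) = 49 + 58*12 = 49 + 696 = 745)
1/y = 1/745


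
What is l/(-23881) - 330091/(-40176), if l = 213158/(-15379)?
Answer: 11021793791147/1341388614384 ≈ 8.2167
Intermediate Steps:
l = -213158/15379 (l = 213158*(-1/15379) = -213158/15379 ≈ -13.860)
l/(-23881) - 330091/(-40176) = -213158/15379/(-23881) - 330091/(-40176) = -213158/15379*(-1/23881) - 330091*(-1/40176) = 19378/33387809 + 330091/40176 = 11021793791147/1341388614384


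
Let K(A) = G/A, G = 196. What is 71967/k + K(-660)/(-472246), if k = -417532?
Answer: -2803845320731/16267169891940 ≈ -0.17236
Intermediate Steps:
K(A) = 196/A
71967/k + K(-660)/(-472246) = 71967/(-417532) + (196/(-660))/(-472246) = 71967*(-1/417532) + (196*(-1/660))*(-1/472246) = -71967/417532 - 49/165*(-1/472246) = -71967/417532 + 49/77920590 = -2803845320731/16267169891940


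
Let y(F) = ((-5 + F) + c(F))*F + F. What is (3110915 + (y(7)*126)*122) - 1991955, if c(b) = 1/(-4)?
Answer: 1414871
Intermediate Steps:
c(b) = -1/4
y(F) = F + F*(-21/4 + F) (y(F) = ((-5 + F) - 1/4)*F + F = (-21/4 + F)*F + F = F*(-21/4 + F) + F = F + F*(-21/4 + F))
(3110915 + (y(7)*126)*122) - 1991955 = (3110915 + (((1/4)*7*(-17 + 4*7))*126)*122) - 1991955 = (3110915 + (((1/4)*7*(-17 + 28))*126)*122) - 1991955 = (3110915 + (((1/4)*7*11)*126)*122) - 1991955 = (3110915 + ((77/4)*126)*122) - 1991955 = (3110915 + (4851/2)*122) - 1991955 = (3110915 + 295911) - 1991955 = 3406826 - 1991955 = 1414871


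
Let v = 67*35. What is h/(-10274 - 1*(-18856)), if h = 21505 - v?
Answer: 9580/4291 ≈ 2.2326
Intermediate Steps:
v = 2345
h = 19160 (h = 21505 - 1*2345 = 21505 - 2345 = 19160)
h/(-10274 - 1*(-18856)) = 19160/(-10274 - 1*(-18856)) = 19160/(-10274 + 18856) = 19160/8582 = 19160*(1/8582) = 9580/4291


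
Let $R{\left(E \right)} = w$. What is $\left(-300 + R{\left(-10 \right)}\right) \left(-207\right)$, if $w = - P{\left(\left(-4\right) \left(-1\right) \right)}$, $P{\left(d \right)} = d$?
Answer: $62928$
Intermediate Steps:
$w = -4$ ($w = - \left(-4\right) \left(-1\right) = \left(-1\right) 4 = -4$)
$R{\left(E \right)} = -4$
$\left(-300 + R{\left(-10 \right)}\right) \left(-207\right) = \left(-300 - 4\right) \left(-207\right) = \left(-304\right) \left(-207\right) = 62928$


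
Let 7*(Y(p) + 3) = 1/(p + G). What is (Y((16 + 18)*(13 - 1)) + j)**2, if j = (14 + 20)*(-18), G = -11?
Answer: 2920968119056/7722841 ≈ 3.7822e+5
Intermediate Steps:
Y(p) = -3 + 1/(7*(-11 + p)) (Y(p) = -3 + 1/(7*(p - 11)) = -3 + 1/(7*(-11 + p)))
j = -612 (j = 34*(-18) = -612)
(Y((16 + 18)*(13 - 1)) + j)**2 = ((232 - 21*(16 + 18)*(13 - 1))/(7*(-11 + (16 + 18)*(13 - 1))) - 612)**2 = ((232 - 714*12)/(7*(-11 + 34*12)) - 612)**2 = ((232 - 21*408)/(7*(-11 + 408)) - 612)**2 = ((1/7)*(232 - 8568)/397 - 612)**2 = ((1/7)*(1/397)*(-8336) - 612)**2 = (-8336/2779 - 612)**2 = (-1709084/2779)**2 = 2920968119056/7722841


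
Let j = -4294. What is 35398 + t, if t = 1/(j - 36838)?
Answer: 1455990535/41132 ≈ 35398.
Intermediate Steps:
t = -1/41132 (t = 1/(-4294 - 36838) = 1/(-41132) = -1/41132 ≈ -2.4312e-5)
35398 + t = 35398 - 1/41132 = 1455990535/41132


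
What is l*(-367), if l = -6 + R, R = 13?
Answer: -2569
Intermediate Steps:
l = 7 (l = -6 + 13 = 7)
l*(-367) = 7*(-367) = -2569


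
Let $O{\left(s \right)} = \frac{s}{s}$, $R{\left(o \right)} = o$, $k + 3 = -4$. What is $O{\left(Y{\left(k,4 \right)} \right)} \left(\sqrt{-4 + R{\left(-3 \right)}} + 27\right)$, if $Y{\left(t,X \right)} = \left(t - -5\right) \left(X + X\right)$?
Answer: $27 + i \sqrt{7} \approx 27.0 + 2.6458 i$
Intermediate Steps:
$k = -7$ ($k = -3 - 4 = -7$)
$Y{\left(t,X \right)} = 2 X \left(5 + t\right)$ ($Y{\left(t,X \right)} = \left(t + 5\right) 2 X = \left(5 + t\right) 2 X = 2 X \left(5 + t\right)$)
$O{\left(s \right)} = 1$
$O{\left(Y{\left(k,4 \right)} \right)} \left(\sqrt{-4 + R{\left(-3 \right)}} + 27\right) = 1 \left(\sqrt{-4 - 3} + 27\right) = 1 \left(\sqrt{-7} + 27\right) = 1 \left(i \sqrt{7} + 27\right) = 1 \left(27 + i \sqrt{7}\right) = 27 + i \sqrt{7}$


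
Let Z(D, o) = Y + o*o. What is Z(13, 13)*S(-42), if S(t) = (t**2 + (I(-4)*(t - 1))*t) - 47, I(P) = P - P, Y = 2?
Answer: 293607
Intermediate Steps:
I(P) = 0
Z(D, o) = 2 + o**2 (Z(D, o) = 2 + o*o = 2 + o**2)
S(t) = -47 + t**2 (S(t) = (t**2 + (0*(t - 1))*t) - 47 = (t**2 + (0*(-1 + t))*t) - 47 = (t**2 + 0*t) - 47 = (t**2 + 0) - 47 = t**2 - 47 = -47 + t**2)
Z(13, 13)*S(-42) = (2 + 13**2)*(-47 + (-42)**2) = (2 + 169)*(-47 + 1764) = 171*1717 = 293607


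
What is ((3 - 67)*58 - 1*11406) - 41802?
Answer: -56920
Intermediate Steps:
((3 - 67)*58 - 1*11406) - 41802 = (-64*58 - 11406) - 41802 = (-3712 - 11406) - 41802 = -15118 - 41802 = -56920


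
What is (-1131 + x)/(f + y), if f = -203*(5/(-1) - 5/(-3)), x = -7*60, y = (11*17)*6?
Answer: -4653/5396 ≈ -0.86231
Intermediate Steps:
y = 1122 (y = 187*6 = 1122)
x = -420
f = 2030/3 (f = -203*(5*(-1) - 5*(-⅓)) = -203*(-5 + 5/3) = -203*(-10/3) = 2030/3 ≈ 676.67)
(-1131 + x)/(f + y) = (-1131 - 420)/(2030/3 + 1122) = -1551/5396/3 = -1551*3/5396 = -4653/5396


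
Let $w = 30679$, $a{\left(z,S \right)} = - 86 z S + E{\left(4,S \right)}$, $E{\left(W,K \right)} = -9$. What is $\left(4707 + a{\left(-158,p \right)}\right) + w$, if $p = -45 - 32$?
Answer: $-1010899$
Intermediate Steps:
$p = -77$
$a{\left(z,S \right)} = -9 - 86 S z$ ($a{\left(z,S \right)} = - 86 z S - 9 = - 86 S z - 9 = -9 - 86 S z$)
$\left(4707 + a{\left(-158,p \right)}\right) + w = \left(4707 - \left(9 - -1046276\right)\right) + 30679 = \left(4707 - 1046285\right) + 30679 = -1041578 + 30679 = -1010899$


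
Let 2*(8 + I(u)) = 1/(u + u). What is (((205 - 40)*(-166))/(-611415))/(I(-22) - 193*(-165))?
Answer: 160688/114198259455 ≈ 1.4071e-6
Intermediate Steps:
I(u) = -8 + 1/(4*u) (I(u) = -8 + 1/(2*(u + u)) = -8 + 1/(2*((2*u))) = -8 + (1/(2*u))/2 = -8 + 1/(4*u))
(((205 - 40)*(-166))/(-611415))/(I(-22) - 193*(-165)) = (((205 - 40)*(-166))/(-611415))/((-8 + (¼)/(-22)) - 193*(-165)) = ((165*(-166))*(-1/611415))/((-8 + (¼)*(-1/22)) + 31845) = (-27390*(-1/611415))/((-8 - 1/88) + 31845) = 1826/(40761*(-705/88 + 31845)) = 1826/(40761*(2801655/88)) = (1826/40761)*(88/2801655) = 160688/114198259455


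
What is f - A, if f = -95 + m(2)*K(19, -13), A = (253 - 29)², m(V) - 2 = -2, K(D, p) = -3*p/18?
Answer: -50271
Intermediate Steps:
K(D, p) = -p/6 (K(D, p) = -3*p*(1/18) = -p/6)
m(V) = 0 (m(V) = 2 - 2 = 0)
A = 50176 (A = 224² = 50176)
f = -95 (f = -95 + 0*(-⅙*(-13)) = -95 + 0*(13/6) = -95 + 0 = -95)
f - A = -95 - 1*50176 = -95 - 50176 = -50271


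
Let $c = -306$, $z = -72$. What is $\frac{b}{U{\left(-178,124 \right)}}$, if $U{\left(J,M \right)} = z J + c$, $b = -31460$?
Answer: $- \frac{3146}{1251} \approx -2.5148$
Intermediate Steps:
$U{\left(J,M \right)} = -306 - 72 J$ ($U{\left(J,M \right)} = - 72 J - 306 = -306 - 72 J$)
$\frac{b}{U{\left(-178,124 \right)}} = - \frac{31460}{-306 - -12816} = - \frac{31460}{-306 + 12816} = - \frac{31460}{12510} = \left(-31460\right) \frac{1}{12510} = - \frac{3146}{1251}$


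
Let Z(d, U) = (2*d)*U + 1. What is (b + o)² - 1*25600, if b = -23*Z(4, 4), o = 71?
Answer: 447744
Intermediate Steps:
Z(d, U) = 1 + 2*U*d (Z(d, U) = 2*U*d + 1 = 1 + 2*U*d)
b = -759 (b = -23*(1 + 2*4*4) = -23*(1 + 32) = -23*33 = -759)
(b + o)² - 1*25600 = (-759 + 71)² - 1*25600 = (-688)² - 25600 = 473344 - 25600 = 447744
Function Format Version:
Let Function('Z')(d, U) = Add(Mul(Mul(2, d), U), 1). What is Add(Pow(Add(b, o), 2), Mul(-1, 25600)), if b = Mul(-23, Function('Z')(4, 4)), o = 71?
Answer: 447744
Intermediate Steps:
Function('Z')(d, U) = Add(1, Mul(2, U, d)) (Function('Z')(d, U) = Add(Mul(2, U, d), 1) = Add(1, Mul(2, U, d)))
b = -759 (b = Mul(-23, Add(1, Mul(2, 4, 4))) = Mul(-23, Add(1, 32)) = Mul(-23, 33) = -759)
Add(Pow(Add(b, o), 2), Mul(-1, 25600)) = Add(Pow(Add(-759, 71), 2), Mul(-1, 25600)) = Add(Pow(-688, 2), -25600) = Add(473344, -25600) = 447744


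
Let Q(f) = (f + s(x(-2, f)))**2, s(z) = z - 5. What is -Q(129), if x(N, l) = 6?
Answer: -16900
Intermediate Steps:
s(z) = -5 + z
Q(f) = (1 + f)**2 (Q(f) = (f + (-5 + 6))**2 = (f + 1)**2 = (1 + f)**2)
-Q(129) = -(1 + 129)**2 = -1*130**2 = -1*16900 = -16900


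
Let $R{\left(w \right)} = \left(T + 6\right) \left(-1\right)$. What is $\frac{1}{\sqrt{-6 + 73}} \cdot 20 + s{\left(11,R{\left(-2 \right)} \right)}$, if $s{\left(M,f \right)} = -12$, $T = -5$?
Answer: $-12 + \frac{20 \sqrt{67}}{67} \approx -9.5566$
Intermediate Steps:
$R{\left(w \right)} = -1$ ($R{\left(w \right)} = \left(-5 + 6\right) \left(-1\right) = 1 \left(-1\right) = -1$)
$\frac{1}{\sqrt{-6 + 73}} \cdot 20 + s{\left(11,R{\left(-2 \right)} \right)} = \frac{1}{\sqrt{-6 + 73}} \cdot 20 - 12 = \frac{1}{\sqrt{67}} \cdot 20 - 12 = \frac{\sqrt{67}}{67} \cdot 20 - 12 = \frac{20 \sqrt{67}}{67} - 12 = -12 + \frac{20 \sqrt{67}}{67}$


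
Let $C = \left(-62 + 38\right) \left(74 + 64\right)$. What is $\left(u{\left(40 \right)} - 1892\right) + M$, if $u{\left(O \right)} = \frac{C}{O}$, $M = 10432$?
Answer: $\frac{42286}{5} \approx 8457.2$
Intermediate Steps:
$C = -3312$ ($C = \left(-24\right) 138 = -3312$)
$u{\left(O \right)} = - \frac{3312}{O}$
$\left(u{\left(40 \right)} - 1892\right) + M = \left(- \frac{3312}{40} - 1892\right) + 10432 = \left(\left(-3312\right) \frac{1}{40} - 1892\right) + 10432 = \left(- \frac{414}{5} - 1892\right) + 10432 = - \frac{9874}{5} + 10432 = \frac{42286}{5}$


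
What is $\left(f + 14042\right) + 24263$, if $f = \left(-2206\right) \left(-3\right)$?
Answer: $44923$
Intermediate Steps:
$f = 6618$
$\left(f + 14042\right) + 24263 = \left(6618 + 14042\right) + 24263 = 20660 + 24263 = 44923$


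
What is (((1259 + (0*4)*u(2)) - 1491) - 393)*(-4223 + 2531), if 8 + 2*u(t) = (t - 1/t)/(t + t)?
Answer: 1057500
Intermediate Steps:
u(t) = -4 + (t - 1/t)/(4*t) (u(t) = -4 + ((t - 1/t)/(t + t))/2 = -4 + ((t - 1/t)/((2*t)))/2 = -4 + ((t - 1/t)*(1/(2*t)))/2 = -4 + ((t - 1/t)/(2*t))/2 = -4 + (t - 1/t)/(4*t))
(((1259 + (0*4)*u(2)) - 1491) - 393)*(-4223 + 2531) = (((1259 + (0*4)*(-15/4 - ¼/2²)) - 1491) - 393)*(-4223 + 2531) = (((1259 + 0*(-15/4 - ¼*¼)) - 1491) - 393)*(-1692) = (((1259 + 0*(-15/4 - 1/16)) - 1491) - 393)*(-1692) = (((1259 + 0*(-61/16)) - 1491) - 393)*(-1692) = (((1259 + 0) - 1491) - 393)*(-1692) = ((1259 - 1491) - 393)*(-1692) = (-232 - 393)*(-1692) = -625*(-1692) = 1057500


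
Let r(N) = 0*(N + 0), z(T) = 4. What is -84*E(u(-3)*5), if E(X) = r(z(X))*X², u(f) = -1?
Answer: 0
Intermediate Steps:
r(N) = 0 (r(N) = 0*N = 0)
E(X) = 0 (E(X) = 0*X² = 0)
-84*E(u(-3)*5) = -84*0 = 0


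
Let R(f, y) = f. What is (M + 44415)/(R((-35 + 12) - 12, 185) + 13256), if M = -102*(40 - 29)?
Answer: 14431/4407 ≈ 3.2746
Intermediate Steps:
M = -1122 (M = -102*11 = -1122)
(M + 44415)/(R((-35 + 12) - 12, 185) + 13256) = (-1122 + 44415)/(((-35 + 12) - 12) + 13256) = 43293/((-23 - 12) + 13256) = 43293/(-35 + 13256) = 43293/13221 = 43293*(1/13221) = 14431/4407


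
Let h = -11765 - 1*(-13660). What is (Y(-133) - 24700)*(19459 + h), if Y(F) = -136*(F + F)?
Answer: 245058504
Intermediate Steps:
Y(F) = -272*F
h = 1895 (h = -11765 + 13660 = 1895)
(Y(-133) - 24700)*(19459 + h) = (-272*(-133) - 24700)*(19459 + 1895) = (36176 - 24700)*21354 = 11476*21354 = 245058504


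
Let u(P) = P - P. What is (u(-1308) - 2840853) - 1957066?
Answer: -4797919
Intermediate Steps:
u(P) = 0
(u(-1308) - 2840853) - 1957066 = (0 - 2840853) - 1957066 = -2840853 - 1957066 = -4797919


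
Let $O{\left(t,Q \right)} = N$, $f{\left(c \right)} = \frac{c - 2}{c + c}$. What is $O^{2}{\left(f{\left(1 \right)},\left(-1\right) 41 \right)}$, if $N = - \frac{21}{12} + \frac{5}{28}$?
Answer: $\frac{121}{49} \approx 2.4694$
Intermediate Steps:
$N = - \frac{11}{7}$ ($N = \left(-21\right) \frac{1}{12} + 5 \cdot \frac{1}{28} = - \frac{7}{4} + \frac{5}{28} = - \frac{11}{7} \approx -1.5714$)
$f{\left(c \right)} = \frac{-2 + c}{2 c}$
$O{\left(t,Q \right)} = - \frac{11}{7}$
$O^{2}{\left(f{\left(1 \right)},\left(-1\right) 41 \right)} = \left(- \frac{11}{7}\right)^{2} = \frac{121}{49}$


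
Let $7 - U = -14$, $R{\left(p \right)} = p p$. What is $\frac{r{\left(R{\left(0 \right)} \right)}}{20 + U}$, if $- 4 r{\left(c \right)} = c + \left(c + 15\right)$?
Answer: $- \frac{15}{164} \approx -0.091463$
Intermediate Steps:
$R{\left(p \right)} = p^{2}$
$U = 21$ ($U = 7 - -14 = 7 + 14 = 21$)
$r{\left(c \right)} = - \frac{15}{4} - \frac{c}{2}$ ($r{\left(c \right)} = - \frac{c + \left(c + 15\right)}{4} = - \frac{c + \left(15 + c\right)}{4} = - \frac{15 + 2 c}{4} = - \frac{15}{4} - \frac{c}{2}$)
$\frac{r{\left(R{\left(0 \right)} \right)}}{20 + U} = \frac{- \frac{15}{4} - \frac{0^{2}}{2}}{20 + 21} = \frac{- \frac{15}{4} - 0}{41} = \frac{- \frac{15}{4} + 0}{41} = \frac{1}{41} \left(- \frac{15}{4}\right) = - \frac{15}{164}$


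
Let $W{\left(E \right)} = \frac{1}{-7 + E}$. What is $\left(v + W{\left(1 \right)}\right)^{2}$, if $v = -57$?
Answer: $\frac{117649}{36} \approx 3268.0$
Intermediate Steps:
$\left(v + W{\left(1 \right)}\right)^{2} = \left(-57 + \frac{1}{-7 + 1}\right)^{2} = \left(-57 + \frac{1}{-6}\right)^{2} = \left(-57 - \frac{1}{6}\right)^{2} = \left(- \frac{343}{6}\right)^{2} = \frac{117649}{36}$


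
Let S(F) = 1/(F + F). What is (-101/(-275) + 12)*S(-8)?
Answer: -3401/4400 ≈ -0.77295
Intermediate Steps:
S(F) = 1/(2*F)
(-101/(-275) + 12)*S(-8) = (-101/(-275) + 12)*((½)/(-8)) = (-101*(-1/275) + 12)*((½)*(-⅛)) = (101/275 + 12)*(-1/16) = (3401/275)*(-1/16) = -3401/4400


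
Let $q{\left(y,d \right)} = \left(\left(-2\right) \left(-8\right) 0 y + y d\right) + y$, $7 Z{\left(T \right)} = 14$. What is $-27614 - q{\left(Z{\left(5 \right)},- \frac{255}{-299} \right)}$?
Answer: $- \frac{8257694}{299} \approx -27618.0$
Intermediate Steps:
$Z{\left(T \right)} = 2$ ($Z{\left(T \right)} = \frac{1}{7} \cdot 14 = 2$)
$q{\left(y,d \right)} = y + d y$ ($q{\left(y,d \right)} = \left(16 \cdot 0 y + d y\right) + y = \left(0 y + d y\right) + y = \left(0 + d y\right) + y = d y + y = y + d y$)
$-27614 - q{\left(Z{\left(5 \right)},- \frac{255}{-299} \right)} = -27614 - 2 \left(1 - \frac{255}{-299}\right) = -27614 - 2 \left(1 - - \frac{255}{299}\right) = -27614 - 2 \left(1 + \frac{255}{299}\right) = -27614 - 2 \cdot \frac{554}{299} = -27614 - \frac{1108}{299} = - \frac{8257694}{299}$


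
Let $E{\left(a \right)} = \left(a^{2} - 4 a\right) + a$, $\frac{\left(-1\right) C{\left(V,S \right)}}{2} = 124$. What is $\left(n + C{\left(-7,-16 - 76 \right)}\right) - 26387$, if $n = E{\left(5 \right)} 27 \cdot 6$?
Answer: $-25015$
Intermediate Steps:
$C{\left(V,S \right)} = -248$ ($C{\left(V,S \right)} = \left(-2\right) 124 = -248$)
$E{\left(a \right)} = a^{2} - 3 a$
$n = 1620$ ($n = 5 \left(-3 + 5\right) 27 \cdot 6 = 5 \cdot 2 \cdot 27 \cdot 6 = 10 \cdot 27 \cdot 6 = 270 \cdot 6 = 1620$)
$\left(n + C{\left(-7,-16 - 76 \right)}\right) - 26387 = \left(1620 - 248\right) - 26387 = 1372 - 26387 = -25015$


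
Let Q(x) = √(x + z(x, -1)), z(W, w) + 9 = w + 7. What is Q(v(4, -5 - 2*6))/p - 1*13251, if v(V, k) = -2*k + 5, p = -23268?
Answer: -51387379/3878 ≈ -13251.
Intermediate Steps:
z(W, w) = -2 + w (z(W, w) = -9 + (w + 7) = -9 + (7 + w) = -2 + w)
v(V, k) = 5 - 2*k
Q(x) = √(-3 + x) (Q(x) = √(x + (-2 - 1)) = √(x - 3) = √(-3 + x))
Q(v(4, -5 - 2*6))/p - 1*13251 = √(-3 + (5 - 2*(-5 - 2*6)))/(-23268) - 1*13251 = √(-3 + (5 - 2*(-5 - 12)))*(-1/23268) - 13251 = √(-3 + (5 - 2*(-17)))*(-1/23268) - 13251 = √(-3 + (5 + 34))*(-1/23268) - 13251 = √(-3 + 39)*(-1/23268) - 13251 = √36*(-1/23268) - 13251 = 6*(-1/23268) - 13251 = -1/3878 - 13251 = -51387379/3878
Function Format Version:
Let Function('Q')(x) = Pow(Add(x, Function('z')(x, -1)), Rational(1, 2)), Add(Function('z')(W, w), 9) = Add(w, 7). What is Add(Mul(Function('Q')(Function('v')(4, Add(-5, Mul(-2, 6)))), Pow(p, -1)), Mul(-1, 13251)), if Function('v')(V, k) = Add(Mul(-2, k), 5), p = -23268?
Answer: Rational(-51387379, 3878) ≈ -13251.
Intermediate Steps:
Function('z')(W, w) = Add(-2, w) (Function('z')(W, w) = Add(-9, Add(w, 7)) = Add(-9, Add(7, w)) = Add(-2, w))
Function('v')(V, k) = Add(5, Mul(-2, k))
Function('Q')(x) = Pow(Add(-3, x), Rational(1, 2)) (Function('Q')(x) = Pow(Add(x, Add(-2, -1)), Rational(1, 2)) = Pow(Add(x, -3), Rational(1, 2)) = Pow(Add(-3, x), Rational(1, 2)))
Add(Mul(Function('Q')(Function('v')(4, Add(-5, Mul(-2, 6)))), Pow(p, -1)), Mul(-1, 13251)) = Add(Mul(Pow(Add(-3, Add(5, Mul(-2, Add(-5, Mul(-2, 6))))), Rational(1, 2)), Pow(-23268, -1)), Mul(-1, 13251)) = Add(Mul(Pow(Add(-3, Add(5, Mul(-2, Add(-5, -12)))), Rational(1, 2)), Rational(-1, 23268)), -13251) = Add(Mul(Pow(Add(-3, Add(5, Mul(-2, -17))), Rational(1, 2)), Rational(-1, 23268)), -13251) = Add(Mul(Pow(Add(-3, Add(5, 34)), Rational(1, 2)), Rational(-1, 23268)), -13251) = Add(Mul(Pow(Add(-3, 39), Rational(1, 2)), Rational(-1, 23268)), -13251) = Add(Mul(Pow(36, Rational(1, 2)), Rational(-1, 23268)), -13251) = Add(Mul(6, Rational(-1, 23268)), -13251) = Add(Rational(-1, 3878), -13251) = Rational(-51387379, 3878)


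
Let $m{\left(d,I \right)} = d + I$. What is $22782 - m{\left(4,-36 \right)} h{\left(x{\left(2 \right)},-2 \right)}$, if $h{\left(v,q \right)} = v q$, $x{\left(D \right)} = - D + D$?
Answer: $22782$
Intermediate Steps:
$x{\left(D \right)} = 0$
$h{\left(v,q \right)} = q v$
$m{\left(d,I \right)} = I + d$
$22782 - m{\left(4,-36 \right)} h{\left(x{\left(2 \right)},-2 \right)} = 22782 - \left(-36 + 4\right) \left(\left(-2\right) 0\right) = 22782 - \left(-32\right) 0 = 22782 - 0 = 22782 + 0 = 22782$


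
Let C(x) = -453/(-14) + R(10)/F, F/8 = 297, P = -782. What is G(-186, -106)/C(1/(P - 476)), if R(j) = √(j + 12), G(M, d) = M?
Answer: -75674469024/13164567719 + 984312*√22/13164567719 ≈ -5.7480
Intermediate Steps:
R(j) = √(12 + j)
F = 2376 (F = 8*297 = 2376)
C(x) = 453/14 + √22/2376 (C(x) = -453/(-14) + √(12 + 10)/2376 = -453*(-1/14) + √22*(1/2376) = 453/14 + √22/2376)
G(-186, -106)/C(1/(P - 476)) = -186/(453/14 + √22/2376)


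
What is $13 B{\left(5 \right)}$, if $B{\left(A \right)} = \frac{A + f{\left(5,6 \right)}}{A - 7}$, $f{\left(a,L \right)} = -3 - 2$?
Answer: $0$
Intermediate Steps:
$f{\left(a,L \right)} = -5$
$B{\left(A \right)} = \frac{-5 + A}{-7 + A}$ ($B{\left(A \right)} = \frac{A - 5}{A - 7} = \frac{-5 + A}{-7 + A}$)
$13 B{\left(5 \right)} = 13 \frac{-5 + 5}{-7 + 5} = 13 \frac{1}{-2} \cdot 0 = 13 \left(\left(- \frac{1}{2}\right) 0\right) = 13 \cdot 0 = 0$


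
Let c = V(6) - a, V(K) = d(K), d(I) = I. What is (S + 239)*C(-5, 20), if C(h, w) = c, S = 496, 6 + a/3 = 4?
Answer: 8820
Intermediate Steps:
a = -6 (a = -18 + 3*4 = -18 + 12 = -6)
V(K) = K
c = 12 (c = 6 - 1*(-6) = 6 + 6 = 12)
C(h, w) = 12
(S + 239)*C(-5, 20) = (496 + 239)*12 = 735*12 = 8820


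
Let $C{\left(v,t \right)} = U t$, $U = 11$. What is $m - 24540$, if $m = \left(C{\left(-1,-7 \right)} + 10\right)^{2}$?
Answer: $-20051$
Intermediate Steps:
$C{\left(v,t \right)} = 11 t$
$m = 4489$ ($m = \left(11 \left(-7\right) + 10\right)^{2} = \left(-77 + 10\right)^{2} = \left(-67\right)^{2} = 4489$)
$m - 24540 = 4489 - 24540 = -20051$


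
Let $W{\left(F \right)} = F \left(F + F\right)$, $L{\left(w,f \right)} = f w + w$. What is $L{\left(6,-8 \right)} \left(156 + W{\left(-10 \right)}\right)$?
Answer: $-14952$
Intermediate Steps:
$L{\left(w,f \right)} = w + f w$
$W{\left(F \right)} = 2 F^{2}$ ($W{\left(F \right)} = F 2 F = 2 F^{2}$)
$L{\left(6,-8 \right)} \left(156 + W{\left(-10 \right)}\right) = 6 \left(1 - 8\right) \left(156 + 2 \left(-10\right)^{2}\right) = 6 \left(-7\right) \left(156 + 2 \cdot 100\right) = - 42 \left(156 + 200\right) = \left(-42\right) 356 = -14952$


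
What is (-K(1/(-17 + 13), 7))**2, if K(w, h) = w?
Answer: 1/16 ≈ 0.062500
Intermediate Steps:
(-K(1/(-17 + 13), 7))**2 = (-1/(-17 + 13))**2 = (-1/(-4))**2 = (-1*(-1/4))**2 = (1/4)**2 = 1/16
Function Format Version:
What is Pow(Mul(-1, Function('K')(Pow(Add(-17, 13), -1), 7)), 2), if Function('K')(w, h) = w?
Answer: Rational(1, 16) ≈ 0.062500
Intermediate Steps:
Pow(Mul(-1, Function('K')(Pow(Add(-17, 13), -1), 7)), 2) = Pow(Mul(-1, Pow(Add(-17, 13), -1)), 2) = Pow(Mul(-1, Pow(-4, -1)), 2) = Pow(Mul(-1, Rational(-1, 4)), 2) = Pow(Rational(1, 4), 2) = Rational(1, 16)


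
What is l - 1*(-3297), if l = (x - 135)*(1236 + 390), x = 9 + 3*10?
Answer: -152799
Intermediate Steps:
x = 39 (x = 9 + 30 = 39)
l = -156096 (l = (39 - 135)*(1236 + 390) = -96*1626 = -156096)
l - 1*(-3297) = -156096 - 1*(-3297) = -156096 + 3297 = -152799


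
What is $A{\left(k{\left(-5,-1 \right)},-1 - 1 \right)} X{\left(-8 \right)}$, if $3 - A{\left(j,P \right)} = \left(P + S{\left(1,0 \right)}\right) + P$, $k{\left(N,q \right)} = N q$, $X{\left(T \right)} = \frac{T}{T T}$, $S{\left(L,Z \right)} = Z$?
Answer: $- \frac{7}{8} \approx -0.875$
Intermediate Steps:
$X{\left(T \right)} = \frac{1}{T}$ ($X{\left(T \right)} = \frac{T}{T^{2}} = \frac{1}{T}$)
$A{\left(j,P \right)} = 3 - 2 P$ ($A{\left(j,P \right)} = 3 - \left(\left(P + 0\right) + P\right) = 3 - \left(P + P\right) = 3 - 2 P$)
$A{\left(k{\left(-5,-1 \right)},-1 - 1 \right)} X{\left(-8 \right)} = \frac{3 - 2 \left(-1 - 1\right)}{-8} = \left(3 - 2 \left(-1 - 1\right)\right) \left(- \frac{1}{8}\right) = \left(3 - -4\right) \left(- \frac{1}{8}\right) = \left(3 + 4\right) \left(- \frac{1}{8}\right) = 7 \left(- \frac{1}{8}\right) = - \frac{7}{8}$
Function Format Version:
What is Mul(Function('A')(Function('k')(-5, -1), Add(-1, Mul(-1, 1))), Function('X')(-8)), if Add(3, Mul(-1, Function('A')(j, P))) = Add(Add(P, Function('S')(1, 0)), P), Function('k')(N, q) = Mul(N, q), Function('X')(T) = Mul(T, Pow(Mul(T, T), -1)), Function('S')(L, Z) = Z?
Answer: Rational(-7, 8) ≈ -0.87500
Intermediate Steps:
Function('X')(T) = Pow(T, -1) (Function('X')(T) = Mul(T, Pow(Pow(T, 2), -1)) = Mul(T, Pow(T, -2)) = Pow(T, -1))
Function('A')(j, P) = Add(3, Mul(-2, P)) (Function('A')(j, P) = Add(3, Mul(-1, Add(Add(P, 0), P))) = Add(3, Mul(-1, Add(P, P))) = Add(3, Mul(-1, Mul(2, P))) = Add(3, Mul(-2, P)))
Mul(Function('A')(Function('k')(-5, -1), Add(-1, Mul(-1, 1))), Function('X')(-8)) = Mul(Add(3, Mul(-2, Add(-1, Mul(-1, 1)))), Pow(-8, -1)) = Mul(Add(3, Mul(-2, Add(-1, -1))), Rational(-1, 8)) = Mul(Add(3, Mul(-2, -2)), Rational(-1, 8)) = Mul(Add(3, 4), Rational(-1, 8)) = Mul(7, Rational(-1, 8)) = Rational(-7, 8)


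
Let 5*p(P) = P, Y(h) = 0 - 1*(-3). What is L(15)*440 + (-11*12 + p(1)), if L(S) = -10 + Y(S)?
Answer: -16059/5 ≈ -3211.8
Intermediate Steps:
Y(h) = 3 (Y(h) = 0 + 3 = 3)
p(P) = P/5
L(S) = -7 (L(S) = -10 + 3 = -7)
L(15)*440 + (-11*12 + p(1)) = -7*440 + (-11*12 + (⅕)*1) = -3080 + (-132 + ⅕) = -3080 - 659/5 = -16059/5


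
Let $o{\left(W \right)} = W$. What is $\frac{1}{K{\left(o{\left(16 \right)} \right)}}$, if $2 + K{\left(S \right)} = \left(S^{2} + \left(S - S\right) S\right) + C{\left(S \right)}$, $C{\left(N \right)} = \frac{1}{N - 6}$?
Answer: $\frac{10}{2541} \approx 0.0039355$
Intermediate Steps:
$C{\left(N \right)} = \frac{1}{-6 + N}$
$K{\left(S \right)} = -2 + S^{2} + \frac{1}{-6 + S}$ ($K{\left(S \right)} = -2 + \left(\left(S^{2} + \left(S - S\right) S\right) + \frac{1}{-6 + S}\right) = -2 + \left(\left(S^{2} + 0 S\right) + \frac{1}{-6 + S}\right) = -2 + \left(\left(S^{2} + 0\right) + \frac{1}{-6 + S}\right) = -2 + \left(S^{2} + \frac{1}{-6 + S}\right) = -2 + S^{2} + \frac{1}{-6 + S}$)
$\frac{1}{K{\left(o{\left(16 \right)} \right)}} = \frac{1}{\frac{1}{-6 + 16} \left(1 + \left(-6 + 16\right) \left(-2 + 16^{2}\right)\right)} = \frac{1}{\frac{1}{10} \left(1 + 10 \left(-2 + 256\right)\right)} = \frac{1}{\frac{1}{10} \left(1 + 10 \cdot 254\right)} = \frac{1}{\frac{1}{10} \left(1 + 2540\right)} = \frac{1}{\frac{1}{10} \cdot 2541} = \frac{1}{\frac{2541}{10}} = \frac{10}{2541}$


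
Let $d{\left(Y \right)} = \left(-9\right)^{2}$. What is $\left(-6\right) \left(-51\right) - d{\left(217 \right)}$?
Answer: $225$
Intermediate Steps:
$d{\left(Y \right)} = 81$
$\left(-6\right) \left(-51\right) - d{\left(217 \right)} = \left(-6\right) \left(-51\right) - 81 = 306 - 81 = 225$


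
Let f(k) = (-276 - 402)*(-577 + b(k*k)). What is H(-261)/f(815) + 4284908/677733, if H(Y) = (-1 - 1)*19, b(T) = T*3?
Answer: 964563106531501/152562492583242 ≈ 6.3224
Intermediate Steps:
b(T) = 3*T
H(Y) = -38 (H(Y) = -2*19 = -38)
f(k) = 391206 - 2034*k² (f(k) = (-276 - 402)*(-577 + 3*(k*k)) = -678*(-577 + 3*k²) = 391206 - 2034*k²)
H(-261)/f(815) + 4284908/677733 = -38/(391206 - 2034*815²) + 4284908/677733 = -38/(391206 - 2034*664225) + 4284908*(1/677733) = -38/(391206 - 1351033650) + 4284908/677733 = -38/(-1350642444) + 4284908/677733 = -38*(-1/1350642444) + 4284908/677733 = 19/675321222 + 4284908/677733 = 964563106531501/152562492583242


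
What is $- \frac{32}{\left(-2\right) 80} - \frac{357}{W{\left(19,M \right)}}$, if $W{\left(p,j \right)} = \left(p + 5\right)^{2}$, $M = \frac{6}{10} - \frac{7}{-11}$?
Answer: $- \frac{403}{960} \approx -0.41979$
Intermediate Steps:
$M = \frac{68}{55}$ ($M = 6 \cdot \frac{1}{10} - - \frac{7}{11} = \frac{3}{5} + \frac{7}{11} = \frac{68}{55} \approx 1.2364$)
$W{\left(p,j \right)} = \left(5 + p\right)^{2}$
$- \frac{32}{\left(-2\right) 80} - \frac{357}{W{\left(19,M \right)}} = - \frac{32}{\left(-2\right) 80} - \frac{357}{\left(5 + 19\right)^{2}} = - \frac{32}{-160} - \frac{357}{24^{2}} = \left(-32\right) \left(- \frac{1}{160}\right) - \frac{357}{576} = \frac{1}{5} - \frac{119}{192} = - \frac{403}{960}$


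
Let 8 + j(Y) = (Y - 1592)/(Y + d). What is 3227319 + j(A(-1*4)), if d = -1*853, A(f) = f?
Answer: 2765807123/857 ≈ 3.2273e+6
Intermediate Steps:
d = -853
j(Y) = -8 + (-1592 + Y)/(-853 + Y) (j(Y) = -8 + (Y - 1592)/(Y - 853) = -8 + (-1592 + Y)/(-853 + Y))
3227319 + j(A(-1*4)) = 3227319 + (5232 - (-7)*4)/(-853 - 1*4) = 3227319 + (5232 - 7*(-4))/(-853 - 4) = 3227319 + (5232 + 28)/(-857) = 3227319 - 1/857*5260 = 3227319 - 5260/857 = 2765807123/857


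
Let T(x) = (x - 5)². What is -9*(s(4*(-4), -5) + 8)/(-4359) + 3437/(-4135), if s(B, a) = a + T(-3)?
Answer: -4162826/6008155 ≈ -0.69286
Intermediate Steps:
T(x) = (-5 + x)²
s(B, a) = 64 + a (s(B, a) = a + (-5 - 3)² = a + (-8)² = a + 64 = 64 + a)
-9*(s(4*(-4), -5) + 8)/(-4359) + 3437/(-4135) = -9*((64 - 5) + 8)/(-4359) + 3437/(-4135) = -9*(59 + 8)*(-1/4359) + 3437*(-1/4135) = -9*67*(-1/4359) - 3437/4135 = -603*(-1/4359) - 3437/4135 = 201/1453 - 3437/4135 = -4162826/6008155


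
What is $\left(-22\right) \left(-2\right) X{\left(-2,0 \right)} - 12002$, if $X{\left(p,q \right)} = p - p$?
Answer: $-12002$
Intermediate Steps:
$X{\left(p,q \right)} = 0$
$\left(-22\right) \left(-2\right) X{\left(-2,0 \right)} - 12002 = \left(-22\right) \left(-2\right) 0 - 12002 = 44 \cdot 0 - 12002 = 0 - 12002 = -12002$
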